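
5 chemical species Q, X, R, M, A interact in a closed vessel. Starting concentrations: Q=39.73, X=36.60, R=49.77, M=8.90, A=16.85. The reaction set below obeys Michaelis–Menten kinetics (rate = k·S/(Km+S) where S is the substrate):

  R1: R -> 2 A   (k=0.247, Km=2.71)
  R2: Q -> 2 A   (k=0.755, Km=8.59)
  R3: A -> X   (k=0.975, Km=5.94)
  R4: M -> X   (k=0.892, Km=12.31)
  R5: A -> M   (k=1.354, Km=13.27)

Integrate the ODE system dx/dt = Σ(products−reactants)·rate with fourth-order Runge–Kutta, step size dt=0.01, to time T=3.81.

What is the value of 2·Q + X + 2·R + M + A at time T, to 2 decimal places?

Value at T = 241.35

Check how each reaction changes W = 2·Q + X + 2·R + M + A (weight of products minus weight of reactants):
R1: R -> 2 A: (1·2) − (2·1) = 2 − 2 = 0
R2: Q -> 2 A: (1·2) − (2·1) = 2 − 2 = 0
R3: A -> X: (1·1) − (1·1) = 1 − 1 = 0
R4: M -> X: (1·1) − (1·1) = 1 − 1 = 0
R5: A -> M: (1·1) − (1·1) = 1 − 1 = 0
Every reaction leaves W unchanged, so W is conserved and no simulation is needed: W(T) = W(0) = 2·39.73 + 36.60 + 2·49.77 + 8.90 + 16.85 = 241.35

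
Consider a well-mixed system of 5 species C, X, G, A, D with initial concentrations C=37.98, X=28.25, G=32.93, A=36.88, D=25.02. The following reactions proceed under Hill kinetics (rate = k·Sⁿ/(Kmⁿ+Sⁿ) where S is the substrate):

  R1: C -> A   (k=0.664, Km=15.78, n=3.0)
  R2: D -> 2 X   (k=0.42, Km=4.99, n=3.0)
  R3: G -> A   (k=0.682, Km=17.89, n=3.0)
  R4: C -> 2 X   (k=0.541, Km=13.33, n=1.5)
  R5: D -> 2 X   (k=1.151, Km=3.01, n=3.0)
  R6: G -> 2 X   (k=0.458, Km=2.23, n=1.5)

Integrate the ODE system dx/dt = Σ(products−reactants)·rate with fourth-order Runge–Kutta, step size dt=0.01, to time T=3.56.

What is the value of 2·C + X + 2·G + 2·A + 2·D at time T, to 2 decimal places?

Check how each reaction changes W = 2·C + X + 2·G + 2·A + 2·D (weight of products minus weight of reactants):
R1: C -> A: (2·1) − (2·1) = 2 − 2 = 0
R2: D -> 2 X: (1·2) − (2·1) = 2 − 2 = 0
R3: G -> A: (2·1) − (2·1) = 2 − 2 = 0
R4: C -> 2 X: (1·2) − (2·1) = 2 − 2 = 0
R5: D -> 2 X: (1·2) − (2·1) = 2 − 2 = 0
R6: G -> 2 X: (1·2) − (2·1) = 2 − 2 = 0
Every reaction leaves W unchanged, so W is conserved and no simulation is needed: W(T) = W(0) = 2·37.98 + 28.25 + 2·32.93 + 2·36.88 + 2·25.02 = 293.87

Value at T = 293.87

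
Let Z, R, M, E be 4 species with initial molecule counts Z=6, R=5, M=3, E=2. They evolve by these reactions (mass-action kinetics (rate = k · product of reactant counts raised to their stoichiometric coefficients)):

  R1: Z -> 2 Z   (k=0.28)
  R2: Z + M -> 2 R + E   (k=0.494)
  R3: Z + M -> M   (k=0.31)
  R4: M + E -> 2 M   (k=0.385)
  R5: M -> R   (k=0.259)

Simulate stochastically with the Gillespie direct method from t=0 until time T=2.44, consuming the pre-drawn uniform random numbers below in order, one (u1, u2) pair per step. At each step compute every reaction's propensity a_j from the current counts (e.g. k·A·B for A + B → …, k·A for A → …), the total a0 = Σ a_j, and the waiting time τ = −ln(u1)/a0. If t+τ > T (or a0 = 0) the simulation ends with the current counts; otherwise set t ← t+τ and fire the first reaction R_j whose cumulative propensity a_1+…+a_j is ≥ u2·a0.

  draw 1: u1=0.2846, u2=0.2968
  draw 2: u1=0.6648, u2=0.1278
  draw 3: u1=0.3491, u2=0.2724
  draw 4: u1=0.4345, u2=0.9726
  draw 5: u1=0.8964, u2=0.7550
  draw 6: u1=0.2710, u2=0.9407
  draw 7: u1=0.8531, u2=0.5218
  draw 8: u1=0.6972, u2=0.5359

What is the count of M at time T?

t=0.000: Z=6 R=5 M=3 E=2
Draw 1: a1=1.680, a2=8.892, a3=5.580, a4=2.310, a5=0.777, a0=19.239; τ=−ln(0.2846)/19.239=0.065 → t=0.065; u2·a0=0.2968·19.239=5.710; a1=1.680 < 5.710 ≤ a1+a2=10.572 → R2 fires; Z=5 R=7 M=2 E=3
Draw 2: a1=1.400, a2=4.940, a3=3.100, a4=2.310, a5=0.518, a0=12.268; τ=−ln(0.6648)/12.268=0.033 → t=0.099; u2·a0=0.1278·12.268=1.568; a1=1.400 < 1.568 ≤ a1+a2=6.340 → R2 fires; Z=4 R=9 M=1 E=4
Draw 3: a1=1.120, a2=1.976, a3=1.240, a4=1.540, a5=0.259, a0=6.135; τ=−ln(0.3491)/6.135=0.172 → t=0.270; u2·a0=0.2724·6.135=1.671; a1=1.120 < 1.671 ≤ a1+a2=3.096 → R2 fires; Z=3 R=11 M=0 E=5
Draw 4: a1=0.840, a2=0.000, a3=0.000, a4=0.000, a5=0.000, a0=0.840; τ=−ln(0.4345)/0.840=0.992 → t=1.262; u2·a0=0.9726·0.840=0.817 ≤ a1=0.840 → R1 fires; Z=4 R=11 M=0 E=5
Draw 5: a1=1.120, a2=0.000, a3=0.000, a4=0.000, a5=0.000, a0=1.120; τ=−ln(0.8964)/1.120=0.098 → t=1.360; u2·a0=0.7550·1.120=0.846 ≤ a1=1.120 → R1 fires; Z=5 R=11 M=0 E=5
Draw 6: a1=1.400, a2=0.000, a3=0.000, a4=0.000, a5=0.000, a0=1.400; τ=−ln(0.2710)/1.400=0.933 → t=2.293; u2·a0=0.9407·1.400=1.317 ≤ a1=1.400 → R1 fires; Z=6 R=11 M=0 E=5
Draw 7: a1=1.680, a2=0.000, a3=0.000, a4=0.000, a5=0.000, a0=1.680; τ=−ln(0.8531)/1.680=0.095 → t=2.387; u2·a0=0.5218·1.680=0.877 ≤ a1=1.680 → R1 fires; Z=7 R=11 M=0 E=5
Draw 8: a1=1.960, a2=0.000, a3=0.000, a4=0.000, a5=0.000, a0=1.960; τ=−ln(0.6972)/1.960=0.184 → t=2.571 > T=2.44: stop.
Read off M at T=2.44: 0

M at T = 0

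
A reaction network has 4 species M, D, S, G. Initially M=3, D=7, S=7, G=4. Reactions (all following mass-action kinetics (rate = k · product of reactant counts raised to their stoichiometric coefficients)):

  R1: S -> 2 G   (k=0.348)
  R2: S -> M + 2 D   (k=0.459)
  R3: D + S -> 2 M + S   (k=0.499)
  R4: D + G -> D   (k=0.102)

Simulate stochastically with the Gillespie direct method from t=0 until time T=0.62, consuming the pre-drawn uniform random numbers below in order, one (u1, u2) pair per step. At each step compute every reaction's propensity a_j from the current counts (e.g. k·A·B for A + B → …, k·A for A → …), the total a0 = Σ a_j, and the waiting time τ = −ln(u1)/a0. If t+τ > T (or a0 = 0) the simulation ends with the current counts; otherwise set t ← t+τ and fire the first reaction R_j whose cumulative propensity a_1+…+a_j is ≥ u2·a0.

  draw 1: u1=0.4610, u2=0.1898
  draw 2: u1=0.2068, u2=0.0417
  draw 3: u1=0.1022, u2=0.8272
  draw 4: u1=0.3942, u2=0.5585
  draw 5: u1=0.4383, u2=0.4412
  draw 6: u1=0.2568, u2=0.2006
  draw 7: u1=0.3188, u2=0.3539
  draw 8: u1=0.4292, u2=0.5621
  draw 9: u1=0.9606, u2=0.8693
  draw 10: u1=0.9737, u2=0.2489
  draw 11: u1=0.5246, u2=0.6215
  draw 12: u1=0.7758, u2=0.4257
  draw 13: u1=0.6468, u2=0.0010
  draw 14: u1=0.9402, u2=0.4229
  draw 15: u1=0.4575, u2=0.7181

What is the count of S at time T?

S at T = 3

t=0.000: M=3 D=7 S=7 G=4
Draw 1: a1=2.436, a2=3.213, a3=24.451, a4=2.856, a0=32.956; τ=−ln(0.4610)/32.956=0.023 → t=0.023; u2·a0=0.1898·32.956=6.255; a1+a2=5.649 < 6.255 ≤ a1+…+a3=30.100 → R3 fires; M=5 D=6 S=7 G=4
Draw 2: a1=2.436, a2=3.213, a3=20.958, a4=2.448, a0=29.055; τ=−ln(0.2068)/29.055=0.054 → t=0.078; u2·a0=0.0417·29.055=1.212 ≤ a1=2.436 → R1 fires; M=5 D=6 S=6 G=6
Draw 3: a1=2.088, a2=2.754, a3=17.964, a4=3.672, a0=26.478; τ=−ln(0.1022)/26.478=0.086 → t=0.164; u2·a0=0.8272·26.478=21.903; a1+a2=4.842 < 21.903 ≤ a1+…+a3=22.806 → R3 fires; M=7 D=5 S=6 G=6
Draw 4: a1=2.088, a2=2.754, a3=14.970, a4=3.060, a0=22.872; τ=−ln(0.3942)/22.872=0.041 → t=0.205; u2·a0=0.5585·22.872=12.774; a1+a2=4.842 < 12.774 ≤ a1+…+a3=19.812 → R3 fires; M=9 D=4 S=6 G=6
Draw 5: a1=2.088, a2=2.754, a3=11.976, a4=2.448, a0=19.266; τ=−ln(0.4383)/19.266=0.043 → t=0.247; u2·a0=0.4412·19.266=8.500; a1+a2=4.842 < 8.500 ≤ a1+…+a3=16.818 → R3 fires; M=11 D=3 S=6 G=6
Draw 6: a1=2.088, a2=2.754, a3=8.982, a4=1.836, a0=15.660; τ=−ln(0.2568)/15.660=0.087 → t=0.334; u2·a0=0.2006·15.660=3.141; a1=2.088 < 3.141 ≤ a1+a2=4.842 → R2 fires; M=12 D=5 S=5 G=6
Draw 7: a1=1.740, a2=2.295, a3=12.475, a4=3.060, a0=19.570; τ=−ln(0.3188)/19.570=0.058 → t=0.393; u2·a0=0.3539·19.570=6.926; a1+a2=4.035 < 6.926 ≤ a1+…+a3=16.510 → R3 fires; M=14 D=4 S=5 G=6
Draw 8: a1=1.740, a2=2.295, a3=9.980, a4=2.448, a0=16.463; τ=−ln(0.4292)/16.463=0.051 → t=0.444; u2·a0=0.5621·16.463=9.254; a1+a2=4.035 < 9.254 ≤ a1+…+a3=14.015 → R3 fires; M=16 D=3 S=5 G=6
Draw 9: a1=1.740, a2=2.295, a3=7.485, a4=1.836, a0=13.356; τ=−ln(0.9606)/13.356=0.003 → t=0.447; u2·a0=0.8693·13.356=11.610; a1+…+a3=11.520 < 11.610 ≤ a1+…+a4=13.356 → R4 fires; M=16 D=3 S=5 G=5
Draw 10: a1=1.740, a2=2.295, a3=7.485, a4=1.530, a0=13.050; τ=−ln(0.9737)/13.050=0.002 → t=0.449; u2·a0=0.2489·13.050=3.248; a1=1.740 < 3.248 ≤ a1+a2=4.035 → R2 fires; M=17 D=5 S=4 G=5
Draw 11: a1=1.392, a2=1.836, a3=9.980, a4=2.550, a0=15.758; τ=−ln(0.5246)/15.758=0.041 → t=0.490; u2·a0=0.6215·15.758=9.794; a1+a2=3.228 < 9.794 ≤ a1+…+a3=13.208 → R3 fires; M=19 D=4 S=4 G=5
Draw 12: a1=1.392, a2=1.836, a3=7.984, a4=2.040, a0=13.252; τ=−ln(0.7758)/13.252=0.019 → t=0.509; u2·a0=0.4257·13.252=5.641; a1+a2=3.228 < 5.641 ≤ a1+…+a3=11.212 → R3 fires; M=21 D=3 S=4 G=5
Draw 13: a1=1.392, a2=1.836, a3=5.988, a4=1.530, a0=10.746; τ=−ln(0.6468)/10.746=0.041 → t=0.550; u2·a0=0.0010·10.746=0.011 ≤ a1=1.392 → R1 fires; M=21 D=3 S=3 G=7
Draw 14: a1=1.044, a2=1.377, a3=4.491, a4=2.142, a0=9.054; τ=−ln(0.9402)/9.054=0.007 → t=0.557; u2·a0=0.4229·9.054=3.829; a1+a2=2.421 < 3.829 ≤ a1+…+a3=6.912 → R3 fires; M=23 D=2 S=3 G=7
Draw 15: a1=1.044, a2=1.377, a3=2.994, a4=1.428, a0=6.843; τ=−ln(0.4575)/6.843=0.114 → t=0.671 > T=0.62: stop.
Read off S at T=0.62: 3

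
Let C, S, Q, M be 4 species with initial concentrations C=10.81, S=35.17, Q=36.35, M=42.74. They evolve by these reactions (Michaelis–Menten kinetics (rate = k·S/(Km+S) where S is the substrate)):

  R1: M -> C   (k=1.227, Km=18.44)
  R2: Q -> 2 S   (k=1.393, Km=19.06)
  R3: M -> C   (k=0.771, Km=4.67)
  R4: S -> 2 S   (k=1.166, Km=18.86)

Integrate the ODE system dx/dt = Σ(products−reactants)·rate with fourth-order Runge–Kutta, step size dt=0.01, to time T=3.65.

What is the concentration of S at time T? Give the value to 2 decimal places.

RK4 with dt=0.01: 365 steps to T=3.65. Trajectory (selected grid times):
t=0.00: C=10.81 S=35.17 Q=36.35 M=42.74
t=0.41: C=11.45 S=36.23 Q=35.98 M=42.10
t=0.81: C=12.06 S=37.27 Q=35.61 M=41.49
t=1.22: C=12.69 S=38.33 Q=35.24 M=40.86
t=1.62: C=13.31 S=39.36 Q=34.88 M=40.24
t=2.03: C=13.94 S=40.43 Q=34.51 M=39.61
t=2.43: C=14.55 S=41.46 Q=34.15 M=39.00
t=2.84: C=15.17 S=42.52 Q=33.79 M=38.38
t=3.24: C=15.77 S=43.56 Q=33.43 M=37.78
t=3.65: C=16.39 S=44.62 Q=33.07 M=37.16
Read off S at T=3.65: 44.62

S at T = 44.62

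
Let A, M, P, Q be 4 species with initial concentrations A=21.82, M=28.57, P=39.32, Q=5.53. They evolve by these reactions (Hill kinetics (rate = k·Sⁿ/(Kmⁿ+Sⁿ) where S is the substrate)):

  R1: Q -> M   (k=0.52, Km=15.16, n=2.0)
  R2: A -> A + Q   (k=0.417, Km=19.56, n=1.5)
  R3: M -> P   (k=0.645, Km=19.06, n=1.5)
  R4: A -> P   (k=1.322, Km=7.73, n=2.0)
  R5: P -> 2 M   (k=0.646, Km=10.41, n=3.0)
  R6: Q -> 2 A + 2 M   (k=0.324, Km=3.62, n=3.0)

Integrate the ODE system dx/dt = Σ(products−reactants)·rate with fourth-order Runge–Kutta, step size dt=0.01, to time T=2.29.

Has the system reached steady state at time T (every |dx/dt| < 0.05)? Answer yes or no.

RK4 with dt=0.01: 229 steps to T=2.29. Trajectory (selected grid times):
t=0.00: A=21.82 M=28.57 P=39.32 Q=5.53
t=0.25: A=21.65 M=28.92 P=39.56 Q=5.51
t=0.51: A=21.48 M=29.29 P=39.81 Q=5.48
t=0.76: A=21.31 M=29.64 P=40.05 Q=5.46
t=1.02: A=21.14 M=30.01 P=40.30 Q=5.44
t=1.27: A=20.97 M=30.36 P=40.54 Q=5.42
t=1.53: A=20.80 M=30.72 P=40.79 Q=5.39
t=1.78: A=20.63 M=31.07 P=41.03 Q=5.37
t=2.04: A=20.46 M=31.43 P=41.28 Q=5.35
t=2.29: A=20.30 M=31.78 P=41.52 Q=5.33
Rates at T: R1=0.0571, R2=0.2143, R3=0.4404, R4=1.1545, R5=0.6360, R6=0.2466
dx/dt at T (Σ net stoichiometry × rate): A=-0.6614, M=+1.3818, P=+0.9590, Q=-0.0894
Largest |dx/dt| is |+1.3818| (M) ≥ 0.05 → not steady.

Steady state at T: no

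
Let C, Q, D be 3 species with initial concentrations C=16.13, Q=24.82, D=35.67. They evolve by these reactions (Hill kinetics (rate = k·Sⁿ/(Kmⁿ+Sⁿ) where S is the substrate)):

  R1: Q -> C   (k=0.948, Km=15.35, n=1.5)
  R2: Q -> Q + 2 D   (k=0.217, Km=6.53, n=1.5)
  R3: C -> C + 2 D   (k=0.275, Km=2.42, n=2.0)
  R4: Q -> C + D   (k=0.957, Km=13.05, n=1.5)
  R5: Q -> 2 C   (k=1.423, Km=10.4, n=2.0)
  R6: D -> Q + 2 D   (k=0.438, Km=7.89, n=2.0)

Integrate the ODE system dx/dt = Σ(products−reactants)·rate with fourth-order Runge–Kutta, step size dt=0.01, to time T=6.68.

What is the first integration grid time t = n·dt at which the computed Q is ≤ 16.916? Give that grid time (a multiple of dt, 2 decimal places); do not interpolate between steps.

RK4 with dt=0.01: 668 steps to T=6.68. Trajectory (selected grid times):
t=0.00: C=16.13 Q=24.82 D=35.67
t=0.74: C=18.87 Q=23.27 D=37.17
t=1.48: C=21.55 Q=21.78 D=38.65
t=2.23: C=24.19 Q=20.31 D=40.13
t=2.97: C=26.70 Q=18.93 D=41.57
t=3.71: C=29.13 Q=17.61 D=43.00
t=4.11: C=30.40 Q=16.93 D=43.76
t=4.12: C=30.43 Q=16.91 D=43.78
t=4.45: C=31.46 Q=16.36 D=44.40
t=5.20: C=33.72 Q=15.16 D=45.79
t=5.94: C=35.84 Q=14.06 D=47.14
t=6.68: C=37.84 Q=13.03 D=48.47
Q(4.11)=16.926 > 16.916 but Q(4.12)=16.909 ≤ 16.916, so the first grid time is t=4.12.

Threshold first reached at t = 4.12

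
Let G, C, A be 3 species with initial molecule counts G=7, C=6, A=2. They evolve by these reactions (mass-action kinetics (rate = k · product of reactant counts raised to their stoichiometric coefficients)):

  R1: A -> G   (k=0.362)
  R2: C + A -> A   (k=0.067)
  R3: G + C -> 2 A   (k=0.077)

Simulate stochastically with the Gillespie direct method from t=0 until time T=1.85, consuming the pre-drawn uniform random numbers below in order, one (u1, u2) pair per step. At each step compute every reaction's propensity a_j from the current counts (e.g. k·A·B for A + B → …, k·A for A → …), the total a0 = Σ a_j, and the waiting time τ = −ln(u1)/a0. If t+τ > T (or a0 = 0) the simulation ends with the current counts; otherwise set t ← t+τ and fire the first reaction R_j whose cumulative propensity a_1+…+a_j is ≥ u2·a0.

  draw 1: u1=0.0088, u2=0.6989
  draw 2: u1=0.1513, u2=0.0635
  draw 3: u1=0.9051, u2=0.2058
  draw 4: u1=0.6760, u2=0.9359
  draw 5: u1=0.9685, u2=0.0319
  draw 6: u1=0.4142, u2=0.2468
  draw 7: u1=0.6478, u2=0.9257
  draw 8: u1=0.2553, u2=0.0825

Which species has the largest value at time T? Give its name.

t=0.000: G=7 C=6 A=2
Draw 1: a1=0.724, a2=0.804, a3=3.234, a0=4.762; τ=−ln(0.0088)/4.762=0.994 → t=0.994; u2·a0=0.6989·4.762=3.328; a1+a2=1.528 < 3.328 ≤ a1+…+a3=4.762 → R3 fires; G=6 C=5 A=4
Draw 2: a1=1.448, a2=1.340, a3=2.310, a0=5.098; τ=−ln(0.1513)/5.098=0.370 → t=1.364; u2·a0=0.0635·5.098=0.324 ≤ a1=1.448 → R1 fires; G=7 C=5 A=3
Draw 3: a1=1.086, a2=1.005, a3=2.695, a0=4.786; τ=−ln(0.9051)/4.786=0.021 → t=1.385; u2·a0=0.2058·4.786=0.985 ≤ a1=1.086 → R1 fires; G=8 C=5 A=2
Draw 4: a1=0.724, a2=0.670, a3=3.080, a0=4.474; τ=−ln(0.6760)/4.474=0.088 → t=1.473; u2·a0=0.9359·4.474=4.187; a1+a2=1.394 < 4.187 ≤ a1+…+a3=4.474 → R3 fires; G=7 C=4 A=4
Draw 5: a1=1.448, a2=1.072, a3=2.156, a0=4.676; τ=−ln(0.9685)/4.676=0.007 → t=1.480; u2·a0=0.0319·4.676=0.149 ≤ a1=1.448 → R1 fires; G=8 C=4 A=3
Draw 6: a1=1.086, a2=0.804, a3=2.464, a0=4.354; τ=−ln(0.4142)/4.354=0.202 → t=1.682; u2·a0=0.2468·4.354=1.075 ≤ a1=1.086 → R1 fires; G=9 C=4 A=2
Draw 7: a1=0.724, a2=0.536, a3=2.772, a0=4.032; τ=−ln(0.6478)/4.032=0.108 → t=1.790; u2·a0=0.9257·4.032=3.732; a1+a2=1.260 < 3.732 ≤ a1+…+a3=4.032 → R3 fires; G=8 C=3 A=4
Draw 8: a1=1.448, a2=0.804, a3=1.848, a0=4.100; τ=−ln(0.2553)/4.100=0.333 → t=2.123 > T=1.85: stop.
At T=1.85: G=8 C=3 A=4; the largest is G.

Dominant species at T: G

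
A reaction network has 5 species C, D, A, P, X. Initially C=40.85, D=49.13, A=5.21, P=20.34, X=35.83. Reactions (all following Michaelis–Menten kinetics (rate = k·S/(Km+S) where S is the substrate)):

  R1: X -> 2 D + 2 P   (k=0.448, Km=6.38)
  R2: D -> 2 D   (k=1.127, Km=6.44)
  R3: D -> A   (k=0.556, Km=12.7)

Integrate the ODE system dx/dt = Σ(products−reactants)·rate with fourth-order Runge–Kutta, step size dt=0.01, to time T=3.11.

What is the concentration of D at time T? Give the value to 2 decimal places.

D at T = 53.22

RK4 with dt=0.01: 311 steps to T=3.11. Trajectory (selected grid times):
t=0.00: C=40.85 D=49.13 A=5.21 P=20.34 X=35.83
t=0.35: C=40.85 D=49.59 A=5.36 P=20.61 X=35.70
t=0.69: C=40.85 D=50.04 A=5.52 P=20.86 X=35.57
t=1.04: C=40.85 D=50.50 A=5.67 P=21.13 X=35.43
t=1.38: C=40.85 D=50.94 A=5.82 P=21.39 X=35.31
t=1.73: C=40.85 D=51.40 A=5.98 P=21.65 X=35.17
t=2.07: C=40.85 D=51.85 A=6.13 P=21.91 X=35.04
t=2.42: C=40.85 D=52.31 A=6.29 P=22.18 X=34.91
t=2.76: C=40.85 D=52.76 A=6.44 P=22.43 X=34.78
t=3.11: C=40.85 D=53.22 A=6.60 P=22.70 X=34.65
Read off D at T=3.11: 53.22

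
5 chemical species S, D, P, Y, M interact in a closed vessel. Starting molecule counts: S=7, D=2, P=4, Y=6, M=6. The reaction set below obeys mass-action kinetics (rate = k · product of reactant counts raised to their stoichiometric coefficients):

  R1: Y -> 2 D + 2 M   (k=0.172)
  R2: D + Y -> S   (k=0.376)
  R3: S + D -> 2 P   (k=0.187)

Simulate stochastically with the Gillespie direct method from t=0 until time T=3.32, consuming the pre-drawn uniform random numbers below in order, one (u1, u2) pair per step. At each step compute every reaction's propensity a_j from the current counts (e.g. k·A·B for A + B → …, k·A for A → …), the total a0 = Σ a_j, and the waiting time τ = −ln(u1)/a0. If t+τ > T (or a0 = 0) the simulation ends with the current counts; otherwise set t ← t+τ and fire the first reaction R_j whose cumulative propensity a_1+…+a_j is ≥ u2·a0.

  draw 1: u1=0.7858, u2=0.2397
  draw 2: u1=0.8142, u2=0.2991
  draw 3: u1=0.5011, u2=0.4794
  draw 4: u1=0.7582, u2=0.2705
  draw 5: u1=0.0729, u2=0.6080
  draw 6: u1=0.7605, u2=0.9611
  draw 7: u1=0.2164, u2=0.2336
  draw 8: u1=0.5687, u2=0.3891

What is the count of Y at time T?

Y at T = 1

t=0.000: S=7 D=2 P=4 Y=6 M=6
Draw 1: a1=1.032, a2=4.512, a3=2.618, a0=8.162; τ=−ln(0.7858)/8.162=0.030 → t=0.030; u2·a0=0.2397·8.162=1.956; a1=1.032 < 1.956 ≤ a1+a2=5.544 → R2 fires; S=8 D=1 P=4 Y=5 M=6
Draw 2: a1=0.860, a2=1.880, a3=1.496, a0=4.236; τ=−ln(0.8142)/4.236=0.049 → t=0.078; u2·a0=0.2991·4.236=1.267; a1=0.860 < 1.267 ≤ a1+a2=2.740 → R2 fires; S=9 D=0 P=4 Y=4 M=6
Draw 3: a1=0.688, a2=0.000, a3=0.000, a0=0.688; τ=−ln(0.5011)/0.688=1.004 → t=1.082; u2·a0=0.4794·0.688=0.330 ≤ a1=0.688 → R1 fires; S=9 D=2 P=4 Y=3 M=8
Draw 4: a1=0.516, a2=2.256, a3=3.366, a0=6.138; τ=−ln(0.7582)/6.138=0.045 → t=1.127; u2·a0=0.2705·6.138=1.660; a1=0.516 < 1.660 ≤ a1+a2=2.772 → R2 fires; S=10 D=1 P=4 Y=2 M=8
Draw 5: a1=0.344, a2=0.752, a3=1.870, a0=2.966; τ=−ln(0.0729)/2.966=0.883 → t=2.010; u2·a0=0.6080·2.966=1.803; a1+a2=1.096 < 1.803 ≤ a1+…+a3=2.966 → R3 fires; S=9 D=0 P=6 Y=2 M=8
Draw 6: a1=0.344, a2=0.000, a3=0.000, a0=0.344; τ=−ln(0.7605)/0.344=0.796 → t=2.806; u2·a0=0.9611·0.344=0.331 ≤ a1=0.344 → R1 fires; S=9 D=2 P=6 Y=1 M=10
Draw 7: a1=0.172, a2=0.752, a3=3.366, a0=4.290; τ=−ln(0.2164)/4.290=0.357 → t=3.163; u2·a0=0.2336·4.290=1.002; a1+a2=0.924 < 1.002 ≤ a1+…+a3=4.290 → R3 fires; S=8 D=1 P=8 Y=1 M=10
Draw 8: a1=0.172, a2=0.376, a3=1.496, a0=2.044; τ=−ln(0.5687)/2.044=0.276 → t=3.439 > T=3.32: stop.
Read off Y at T=3.32: 1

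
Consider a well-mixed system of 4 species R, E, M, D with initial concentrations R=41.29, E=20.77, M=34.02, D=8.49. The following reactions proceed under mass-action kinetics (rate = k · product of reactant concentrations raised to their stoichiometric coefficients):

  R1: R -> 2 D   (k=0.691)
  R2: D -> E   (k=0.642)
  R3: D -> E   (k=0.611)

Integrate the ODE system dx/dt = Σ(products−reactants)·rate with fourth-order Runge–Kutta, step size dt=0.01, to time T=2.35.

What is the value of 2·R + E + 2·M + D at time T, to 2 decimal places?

Check how each reaction changes W = 2·R + E + 2·M + D (weight of products minus weight of reactants):
R1: R -> 2 D: (1·2) − (2·1) = 2 − 2 = 0
R2: D -> E: (1·1) − (1·1) = 1 − 1 = 0
R3: D -> E: (1·1) − (1·1) = 1 − 1 = 0
Every reaction leaves W unchanged, so W is conserved and no simulation is needed: W(T) = W(0) = 2·41.29 + 20.77 + 2·34.02 + 8.49 = 179.88

Value at T = 179.88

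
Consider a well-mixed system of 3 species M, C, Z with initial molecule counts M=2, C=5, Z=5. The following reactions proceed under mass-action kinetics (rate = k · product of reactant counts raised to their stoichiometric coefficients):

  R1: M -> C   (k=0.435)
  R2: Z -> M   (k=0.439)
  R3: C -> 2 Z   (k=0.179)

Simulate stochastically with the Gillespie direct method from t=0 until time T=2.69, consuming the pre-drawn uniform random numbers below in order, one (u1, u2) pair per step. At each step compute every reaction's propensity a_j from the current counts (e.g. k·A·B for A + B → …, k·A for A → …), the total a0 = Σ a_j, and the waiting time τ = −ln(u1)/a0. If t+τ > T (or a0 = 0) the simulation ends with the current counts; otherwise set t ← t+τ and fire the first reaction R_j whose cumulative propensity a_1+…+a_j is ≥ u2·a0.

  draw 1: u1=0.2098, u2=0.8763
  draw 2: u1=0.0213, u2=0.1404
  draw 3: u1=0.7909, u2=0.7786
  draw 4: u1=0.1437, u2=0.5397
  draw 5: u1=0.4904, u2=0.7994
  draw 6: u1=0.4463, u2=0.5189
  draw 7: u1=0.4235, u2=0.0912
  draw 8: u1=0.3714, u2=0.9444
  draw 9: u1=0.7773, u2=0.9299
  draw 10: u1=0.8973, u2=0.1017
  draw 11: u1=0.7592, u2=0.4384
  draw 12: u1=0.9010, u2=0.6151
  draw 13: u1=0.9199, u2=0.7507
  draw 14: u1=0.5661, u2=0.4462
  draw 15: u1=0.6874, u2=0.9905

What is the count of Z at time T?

Z at T = 6

t=0.000: M=2 C=5 Z=5
Draw 1: a1=0.870, a2=2.195, a3=0.895, a0=3.960; τ=−ln(0.2098)/3.960=0.394 → t=0.394; u2·a0=0.8763·3.960=3.470; a1+a2=3.065 < 3.470 ≤ a1+…+a3=3.960 → R3 fires; M=2 C=4 Z=7
Draw 2: a1=0.870, a2=3.073, a3=0.716, a0=4.659; τ=−ln(0.0213)/4.659=0.826 → t=1.220; u2·a0=0.1404·4.659=0.654 ≤ a1=0.870 → R1 fires; M=1 C=5 Z=7
Draw 3: a1=0.435, a2=3.073, a3=0.895, a0=4.403; τ=−ln(0.7909)/4.403=0.053 → t=1.274; u2·a0=0.7786·4.403=3.428; a1=0.435 < 3.428 ≤ a1+a2=3.508 → R2 fires; M=2 C=5 Z=6
Draw 4: a1=0.870, a2=2.634, a3=0.895, a0=4.399; τ=−ln(0.1437)/4.399=0.441 → t=1.715; u2·a0=0.5397·4.399=2.374; a1=0.870 < 2.374 ≤ a1+a2=3.504 → R2 fires; M=3 C=5 Z=5
Draw 5: a1=1.305, a2=2.195, a3=0.895, a0=4.395; τ=−ln(0.4904)/4.395=0.162 → t=1.877; u2·a0=0.7994·4.395=3.513; a1+a2=3.500 < 3.513 ≤ a1+…+a3=4.395 → R3 fires; M=3 C=4 Z=7
Draw 6: a1=1.305, a2=3.073, a3=0.716, a0=5.094; τ=−ln(0.4463)/5.094=0.158 → t=2.035; u2·a0=0.5189·5.094=2.643; a1=1.305 < 2.643 ≤ a1+a2=4.378 → R2 fires; M=4 C=4 Z=6
Draw 7: a1=1.740, a2=2.634, a3=0.716, a0=5.090; τ=−ln(0.4235)/5.090=0.169 → t=2.204; u2·a0=0.0912·5.090=0.464 ≤ a1=1.740 → R1 fires; M=3 C=5 Z=6
Draw 8: a1=1.305, a2=2.634, a3=0.895, a0=4.834; τ=−ln(0.3714)/4.834=0.205 → t=2.409; u2·a0=0.9444·4.834=4.565; a1+a2=3.939 < 4.565 ≤ a1+…+a3=4.834 → R3 fires; M=3 C=4 Z=8
Draw 9: a1=1.305, a2=3.512, a3=0.716, a0=5.533; τ=−ln(0.7773)/5.533=0.046 → t=2.455; u2·a0=0.9299·5.533=5.145; a1+a2=4.817 < 5.145 ≤ a1+…+a3=5.533 → R3 fires; M=3 C=3 Z=10
Draw 10: a1=1.305, a2=4.390, a3=0.537, a0=6.232; τ=−ln(0.8973)/6.232=0.017 → t=2.472; u2·a0=0.1017·6.232=0.634 ≤ a1=1.305 → R1 fires; M=2 C=4 Z=10
Draw 11: a1=0.870, a2=4.390, a3=0.716, a0=5.976; τ=−ln(0.7592)/5.976=0.046 → t=2.518; u2·a0=0.4384·5.976=2.620; a1=0.870 < 2.620 ≤ a1+a2=5.260 → R2 fires; M=3 C=4 Z=9
Draw 12: a1=1.305, a2=3.951, a3=0.716, a0=5.972; τ=−ln(0.9010)/5.972=0.017 → t=2.535; u2·a0=0.6151·5.972=3.673; a1=1.305 < 3.673 ≤ a1+a2=5.256 → R2 fires; M=4 C=4 Z=8
Draw 13: a1=1.740, a2=3.512, a3=0.716, a0=5.968; τ=−ln(0.9199)/5.968=0.014 → t=2.549; u2·a0=0.7507·5.968=4.480; a1=1.740 < 4.480 ≤ a1+a2=5.252 → R2 fires; M=5 C=4 Z=7
Draw 14: a1=2.175, a2=3.073, a3=0.716, a0=5.964; τ=−ln(0.5661)/5.964=0.095 → t=2.645; u2·a0=0.4462·5.964=2.661; a1=2.175 < 2.661 ≤ a1+a2=5.248 → R2 fires; M=6 C=4 Z=6
Draw 15: a1=2.610, a2=2.634, a3=0.716, a0=5.960; τ=−ln(0.6874)/5.960=0.063 → t=2.708 > T=2.69: stop.
Read off Z at T=2.69: 6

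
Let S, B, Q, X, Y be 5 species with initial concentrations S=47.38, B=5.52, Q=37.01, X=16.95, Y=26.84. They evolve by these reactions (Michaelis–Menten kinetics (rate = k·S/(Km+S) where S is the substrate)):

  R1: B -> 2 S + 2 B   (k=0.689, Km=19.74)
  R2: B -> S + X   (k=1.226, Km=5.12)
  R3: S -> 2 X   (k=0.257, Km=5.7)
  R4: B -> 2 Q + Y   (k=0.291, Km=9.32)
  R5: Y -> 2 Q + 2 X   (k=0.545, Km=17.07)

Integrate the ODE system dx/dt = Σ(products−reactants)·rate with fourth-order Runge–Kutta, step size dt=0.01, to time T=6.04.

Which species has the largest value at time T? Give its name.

Dominant species at T: S

RK4 with dt=0.01: 604 steps to T=6.04. Trajectory (selected grid times):
t=0.00: S=47.38 B=5.52 Q=37.01 X=16.95 Y=26.84
t=0.67: S=47.84 B=5.13 Q=37.60 X=18.12 Y=26.69
t=1.34: S=48.27 B=4.75 Q=38.18 X=19.28 Y=26.53
t=2.01: S=48.68 B=4.39 Q=38.75 X=20.42 Y=26.38
t=2.68: S=49.06 B=4.04 Q=39.31 X=21.54 Y=26.21
t=3.36: S=49.42 B=3.70 Q=39.88 X=22.66 Y=26.05
t=4.03: S=49.74 B=3.38 Q=40.43 X=23.74 Y=25.88
t=4.70: S=50.03 B=3.07 Q=40.97 X=24.81 Y=25.71
t=5.37: S=50.29 B=2.79 Q=41.50 X=25.86 Y=25.54
t=6.04: S=50.53 B=2.52 Q=42.02 X=26.88 Y=25.36
At T=6.04: S=50.53 B=2.52 Q=42.02 X=26.88 Y=25.36; the largest is S.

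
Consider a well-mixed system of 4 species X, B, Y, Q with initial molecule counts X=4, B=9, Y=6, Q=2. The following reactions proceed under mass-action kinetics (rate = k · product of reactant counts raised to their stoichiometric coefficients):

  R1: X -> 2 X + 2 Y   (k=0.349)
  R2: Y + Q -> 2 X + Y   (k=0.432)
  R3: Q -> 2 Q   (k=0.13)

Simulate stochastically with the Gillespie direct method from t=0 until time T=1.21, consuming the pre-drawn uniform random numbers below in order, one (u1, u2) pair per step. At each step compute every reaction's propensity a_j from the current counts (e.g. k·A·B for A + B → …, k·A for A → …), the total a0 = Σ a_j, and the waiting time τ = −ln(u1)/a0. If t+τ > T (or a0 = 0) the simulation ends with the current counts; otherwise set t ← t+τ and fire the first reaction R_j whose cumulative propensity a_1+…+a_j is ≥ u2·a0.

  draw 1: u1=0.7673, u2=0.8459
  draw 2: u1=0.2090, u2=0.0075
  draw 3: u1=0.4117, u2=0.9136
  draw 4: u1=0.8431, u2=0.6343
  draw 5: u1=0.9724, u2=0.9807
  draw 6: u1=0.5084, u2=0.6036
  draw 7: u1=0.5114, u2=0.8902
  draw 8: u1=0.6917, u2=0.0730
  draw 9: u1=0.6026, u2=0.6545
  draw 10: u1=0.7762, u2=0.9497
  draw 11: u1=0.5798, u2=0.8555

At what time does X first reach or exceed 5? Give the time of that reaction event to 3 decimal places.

t=0.000: X=4 B=9 Y=6 Q=2
Draw 1: a1=1.396, a2=5.184, a3=0.260, a0=6.840; τ=−ln(0.7673)/6.840=0.039 → t=0.039; u2·a0=0.8459·6.840=5.786; a1=1.396 < 5.786 ≤ a1+a2=6.580 → R2 fires; X=6 B=9 Y=6 Q=1
Draw 2: a1=2.094, a2=2.592, a3=0.130, a0=4.816; τ=−ln(0.2090)/4.816=0.325 → t=0.364; u2·a0=0.0075·4.816=0.036 ≤ a1=2.094 → R1 fires; X=7 B=9 Y=8 Q=1
Draw 3: a1=2.443, a2=3.456, a3=0.130, a0=6.029; τ=−ln(0.4117)/6.029=0.147 → t=0.511; u2·a0=0.9136·6.029=5.508; a1=2.443 < 5.508 ≤ a1+a2=5.899 → R2 fires; X=9 B=9 Y=8 Q=0
Draw 4: a1=3.141, a2=0.000, a3=0.000, a0=3.141; τ=−ln(0.8431)/3.141=0.054 → t=0.565; u2·a0=0.6343·3.141=1.992 ≤ a1=3.141 → R1 fires; X=10 B=9 Y=10 Q=0
Draw 5: a1=3.490, a2=0.000, a3=0.000, a0=3.490; τ=−ln(0.9724)/3.490=0.008 → t=0.573; u2·a0=0.9807·3.490=3.423 ≤ a1=3.490 → R1 fires; X=11 B=9 Y=12 Q=0
Draw 6: a1=3.839, a2=0.000, a3=0.000, a0=3.839; τ=−ln(0.5084)/3.839=0.176 → t=0.750; u2·a0=0.6036·3.839=2.317 ≤ a1=3.839 → R1 fires; X=12 B=9 Y=14 Q=0
Draw 7: a1=4.188, a2=0.000, a3=0.000, a0=4.188; τ=−ln(0.5114)/4.188=0.160 → t=0.910; u2·a0=0.8902·4.188=3.728 ≤ a1=4.188 → R1 fires; X=13 B=9 Y=16 Q=0
Draw 8: a1=4.537, a2=0.000, a3=0.000, a0=4.537; τ=−ln(0.6917)/4.537=0.081 → t=0.991; u2·a0=0.0730·4.537=0.331 ≤ a1=4.537 → R1 fires; X=14 B=9 Y=18 Q=0
Draw 9: a1=4.886, a2=0.000, a3=0.000, a0=4.886; τ=−ln(0.6026)/4.886=0.104 → t=1.095; u2·a0=0.6545·4.886=3.198 ≤ a1=4.886 → R1 fires; X=15 B=9 Y=20 Q=0
Draw 10: a1=5.235, a2=0.000, a3=0.000, a0=5.235; τ=−ln(0.7762)/5.235=0.048 → t=1.143; u2·a0=0.9497·5.235=4.972 ≤ a1=5.235 → R1 fires; X=16 B=9 Y=22 Q=0
Draw 11: a1=5.584, a2=0.000, a3=0.000, a0=5.584; τ=−ln(0.5798)/5.584=0.098 → t=1.241 > T=1.21: stop.
X first becomes ≥ 5 when it reaches 6 at the event at t=0.039.

Threshold first reached at t = 0.039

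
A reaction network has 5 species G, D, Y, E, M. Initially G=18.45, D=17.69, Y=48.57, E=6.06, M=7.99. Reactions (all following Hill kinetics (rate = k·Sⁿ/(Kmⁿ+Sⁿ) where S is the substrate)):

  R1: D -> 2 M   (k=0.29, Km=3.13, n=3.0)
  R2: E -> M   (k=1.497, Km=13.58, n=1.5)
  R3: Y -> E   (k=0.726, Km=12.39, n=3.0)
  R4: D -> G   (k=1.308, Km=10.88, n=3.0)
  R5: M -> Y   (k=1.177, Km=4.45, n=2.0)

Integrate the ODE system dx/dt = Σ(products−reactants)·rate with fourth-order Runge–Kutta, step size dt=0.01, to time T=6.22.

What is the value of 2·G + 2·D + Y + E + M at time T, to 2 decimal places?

Value at T = 134.90

Check how each reaction changes W = 2·G + 2·D + Y + E + M (weight of products minus weight of reactants):
R1: D -> 2 M: (1·2) − (2·1) = 2 − 2 = 0
R2: E -> M: (1·1) − (1·1) = 1 − 1 = 0
R3: Y -> E: (1·1) − (1·1) = 1 − 1 = 0
R4: D -> G: (2·1) − (2·1) = 2 − 2 = 0
R5: M -> Y: (1·1) − (1·1) = 1 − 1 = 0
Every reaction leaves W unchanged, so W is conserved and no simulation is needed: W(T) = W(0) = 2·18.45 + 2·17.69 + 48.57 + 6.06 + 7.99 = 134.90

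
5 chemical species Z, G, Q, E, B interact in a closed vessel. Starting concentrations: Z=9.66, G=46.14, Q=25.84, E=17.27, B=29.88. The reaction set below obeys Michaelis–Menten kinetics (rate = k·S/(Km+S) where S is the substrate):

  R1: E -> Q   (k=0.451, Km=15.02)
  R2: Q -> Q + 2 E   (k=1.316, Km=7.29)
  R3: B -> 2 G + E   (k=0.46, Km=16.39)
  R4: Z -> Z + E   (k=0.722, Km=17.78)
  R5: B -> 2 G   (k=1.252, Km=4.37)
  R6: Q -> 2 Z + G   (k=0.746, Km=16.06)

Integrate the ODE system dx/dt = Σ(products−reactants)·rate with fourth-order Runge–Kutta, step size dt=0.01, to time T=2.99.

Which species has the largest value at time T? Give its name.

Dominant species at T: G

RK4 with dt=0.01: 299 steps to T=2.99. Trajectory (selected grid times):
t=0.00: Z=9.66 G=46.14 Q=25.84 E=17.27 B=29.88
t=0.33: Z=9.96 G=47.21 Q=25.77 E=18.05 B=29.42
t=0.66: Z=10.27 G=48.27 Q=25.70 E=18.83 B=28.97
t=1.00: Z=10.58 G=49.37 Q=25.63 E=19.63 B=28.50
t=1.33: Z=10.88 G=50.43 Q=25.56 E=20.41 B=28.04
t=1.66: Z=11.18 G=51.48 Q=25.50 E=21.18 B=27.59
t=1.99: Z=11.49 G=52.54 Q=25.44 E=21.96 B=27.14
t=2.33: Z=11.80 G=53.62 Q=25.37 E=22.75 B=26.68
t=2.66: Z=12.10 G=54.66 Q=25.31 E=23.53 B=26.23
t=2.99: Z=12.40 G=55.71 Q=25.25 E=24.30 B=25.78
At T=2.99: Z=12.40 G=55.71 Q=25.25 E=24.30 B=25.78; the largest is G.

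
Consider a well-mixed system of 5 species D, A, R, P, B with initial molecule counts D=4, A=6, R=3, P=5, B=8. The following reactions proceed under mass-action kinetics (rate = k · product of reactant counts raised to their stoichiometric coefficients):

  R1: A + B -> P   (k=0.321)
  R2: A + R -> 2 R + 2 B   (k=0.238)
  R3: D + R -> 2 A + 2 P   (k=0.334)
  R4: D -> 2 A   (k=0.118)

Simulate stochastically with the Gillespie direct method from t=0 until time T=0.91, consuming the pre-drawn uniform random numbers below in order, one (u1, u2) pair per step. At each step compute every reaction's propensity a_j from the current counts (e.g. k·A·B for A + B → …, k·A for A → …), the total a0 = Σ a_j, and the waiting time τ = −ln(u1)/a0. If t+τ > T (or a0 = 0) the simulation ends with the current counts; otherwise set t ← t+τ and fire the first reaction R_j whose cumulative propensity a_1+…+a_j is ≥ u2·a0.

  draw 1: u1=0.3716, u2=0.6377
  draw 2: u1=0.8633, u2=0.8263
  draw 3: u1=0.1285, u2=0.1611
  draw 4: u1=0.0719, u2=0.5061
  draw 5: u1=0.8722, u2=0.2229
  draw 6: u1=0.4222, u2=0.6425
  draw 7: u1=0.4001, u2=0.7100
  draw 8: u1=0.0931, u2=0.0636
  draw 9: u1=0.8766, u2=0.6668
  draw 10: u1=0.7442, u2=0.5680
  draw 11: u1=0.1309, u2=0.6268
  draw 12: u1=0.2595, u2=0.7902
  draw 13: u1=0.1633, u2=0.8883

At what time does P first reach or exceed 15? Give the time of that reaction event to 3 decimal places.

Threshold first reached at t = 0.887

t=0.000: D=4 A=6 R=3 P=5 B=8
Draw 1: a1=15.408, a2=4.284, a3=4.008, a4=0.472, a0=24.172; τ=−ln(0.3716)/24.172=0.041 → t=0.041; u2·a0=0.6377·24.172=15.414; a1=15.408 < 15.414 ≤ a1+a2=19.692 → R2 fires; D=4 A=5 R=4 P=5 B=10
Draw 2: a1=16.050, a2=4.760, a3=5.344, a4=0.472, a0=26.626; τ=−ln(0.8633)/26.626=0.006 → t=0.046; u2·a0=0.8263·26.626=22.001; a1+a2=20.810 < 22.001 ≤ a1+…+a3=26.154 → R3 fires; D=3 A=7 R=3 P=7 B=10
Draw 3: a1=22.470, a2=4.998, a3=3.006, a4=0.354, a0=30.828; τ=−ln(0.1285)/30.828=0.067 → t=0.113; u2·a0=0.1611·30.828=4.966 ≤ a1=22.470 → R1 fires; D=3 A=6 R=3 P=8 B=9
Draw 4: a1=17.334, a2=4.284, a3=3.006, a4=0.354, a0=24.978; τ=−ln(0.0719)/24.978=0.105 → t=0.218; u2·a0=0.5061·24.978=12.641 ≤ a1=17.334 → R1 fires; D=3 A=5 R=3 P=9 B=8
Draw 5: a1=12.840, a2=3.570, a3=3.006, a4=0.354, a0=19.770; τ=−ln(0.8722)/19.770=0.007 → t=0.225; u2·a0=0.2229·19.770=4.407 ≤ a1=12.840 → R1 fires; D=3 A=4 R=3 P=10 B=7
Draw 6: a1=8.988, a2=2.856, a3=3.006, a4=0.354, a0=15.204; τ=−ln(0.4222)/15.204=0.057 → t=0.282; u2·a0=0.6425·15.204=9.769; a1=8.988 < 9.769 ≤ a1+a2=11.844 → R2 fires; D=3 A=3 R=4 P=10 B=9
Draw 7: a1=8.667, a2=2.856, a3=4.008, a4=0.354, a0=15.885; τ=−ln(0.4001)/15.885=0.058 → t=0.340; u2·a0=0.7100·15.885=11.278; a1=8.667 < 11.278 ≤ a1+a2=11.523 → R2 fires; D=3 A=2 R=5 P=10 B=11
Draw 8: a1=7.062, a2=2.380, a3=5.010, a4=0.354, a0=14.806; τ=−ln(0.0931)/14.806=0.160 → t=0.500; u2·a0=0.0636·14.806=0.942 ≤ a1=7.062 → R1 fires; D=3 A=1 R=5 P=11 B=10
Draw 9: a1=3.210, a2=1.190, a3=5.010, a4=0.354, a0=9.764; τ=−ln(0.8766)/9.764=0.013 → t=0.514; u2·a0=0.6668·9.764=6.511; a1+a2=4.400 < 6.511 ≤ a1+…+a3=9.410 → R3 fires; D=2 A=3 R=4 P=13 B=10
Draw 10: a1=9.630, a2=2.856, a3=2.672, a4=0.236, a0=15.394; τ=−ln(0.7442)/15.394=0.019 → t=0.533; u2·a0=0.5680·15.394=8.744 ≤ a1=9.630 → R1 fires; D=2 A=2 R=4 P=14 B=9
Draw 11: a1=5.778, a2=1.904, a3=2.672, a4=0.236, a0=10.590; τ=−ln(0.1309)/10.590=0.192 → t=0.725; u2·a0=0.6268·10.590=6.638; a1=5.778 < 6.638 ≤ a1+a2=7.682 → R2 fires; D=2 A=1 R=5 P=14 B=11
Draw 12: a1=3.531, a2=1.190, a3=3.340, a4=0.236, a0=8.297; τ=−ln(0.2595)/8.297=0.163 → t=0.887; u2·a0=0.7902·8.297=6.556; a1+a2=4.721 < 6.556 ≤ a1+…+a3=8.061 → R3 fires; D=1 A=3 R=4 P=16 B=11
Draw 13: a1=10.593, a2=2.856, a3=1.336, a4=0.118, a0=14.903; τ=−ln(0.1633)/14.903=0.122 → t=1.009 > T=0.91: stop.
P first becomes ≥ 15 when it reaches 16 at the event at t=0.887.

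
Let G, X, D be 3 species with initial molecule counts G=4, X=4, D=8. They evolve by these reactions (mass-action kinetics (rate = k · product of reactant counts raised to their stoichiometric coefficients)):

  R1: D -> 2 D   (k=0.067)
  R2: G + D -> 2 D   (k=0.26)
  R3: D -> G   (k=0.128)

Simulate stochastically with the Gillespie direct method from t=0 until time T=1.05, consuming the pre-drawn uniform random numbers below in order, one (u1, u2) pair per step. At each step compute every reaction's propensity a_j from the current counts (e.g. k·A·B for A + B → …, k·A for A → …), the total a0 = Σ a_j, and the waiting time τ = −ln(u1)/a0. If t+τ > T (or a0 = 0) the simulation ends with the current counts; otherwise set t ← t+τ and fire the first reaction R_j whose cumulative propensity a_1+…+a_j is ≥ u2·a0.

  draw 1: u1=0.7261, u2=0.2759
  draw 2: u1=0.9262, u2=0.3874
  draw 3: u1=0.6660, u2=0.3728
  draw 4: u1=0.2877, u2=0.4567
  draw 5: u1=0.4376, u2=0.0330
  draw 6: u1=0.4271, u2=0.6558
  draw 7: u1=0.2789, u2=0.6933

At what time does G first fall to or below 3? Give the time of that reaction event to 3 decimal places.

Threshold first reached at t = 0.032

t=0.000: G=4 X=4 D=8
Draw 1: a1=0.536, a2=8.320, a3=1.024, a0=9.880; τ=−ln(0.7261)/9.880=0.032 → t=0.032; u2·a0=0.2759·9.880=2.726; a1=0.536 < 2.726 ≤ a1+a2=8.856 → R2 fires; G=3 X=4 D=9
Draw 2: a1=0.603, a2=7.020, a3=1.152, a0=8.775; τ=−ln(0.9262)/8.775=0.009 → t=0.041; u2·a0=0.3874·8.775=3.399; a1=0.603 < 3.399 ≤ a1+a2=7.623 → R2 fires; G=2 X=4 D=10
Draw 3: a1=0.670, a2=5.200, a3=1.280, a0=7.150; τ=−ln(0.6660)/7.150=0.057 → t=0.098; u2·a0=0.3728·7.150=2.666; a1=0.670 < 2.666 ≤ a1+a2=5.870 → R2 fires; G=1 X=4 D=11
Draw 4: a1=0.737, a2=2.860, a3=1.408, a0=5.005; τ=−ln(0.2877)/5.005=0.249 → t=0.347; u2·a0=0.4567·5.005=2.286; a1=0.737 < 2.286 ≤ a1+a2=3.597 → R2 fires; G=0 X=4 D=12
Draw 5: a1=0.804, a2=0.000, a3=1.536, a0=2.340; τ=−ln(0.4376)/2.340=0.353 → t=0.700; u2·a0=0.0330·2.340=0.077 ≤ a1=0.804 → R1 fires; G=0 X=4 D=13
Draw 6: a1=0.871, a2=0.000, a3=1.664, a0=2.535; τ=−ln(0.4271)/2.535=0.336 → t=1.036; u2·a0=0.6558·2.535=1.662; a1+a2=0.871 < 1.662 ≤ a1+…+a3=2.535 → R3 fires; G=1 X=4 D=12
Draw 7: a1=0.804, a2=3.120, a3=1.536, a0=5.460; τ=−ln(0.2789)/5.460=0.234 → t=1.270 > T=1.05: stop.
G first becomes ≤ 3 when it reaches 3 at the event at t=0.032.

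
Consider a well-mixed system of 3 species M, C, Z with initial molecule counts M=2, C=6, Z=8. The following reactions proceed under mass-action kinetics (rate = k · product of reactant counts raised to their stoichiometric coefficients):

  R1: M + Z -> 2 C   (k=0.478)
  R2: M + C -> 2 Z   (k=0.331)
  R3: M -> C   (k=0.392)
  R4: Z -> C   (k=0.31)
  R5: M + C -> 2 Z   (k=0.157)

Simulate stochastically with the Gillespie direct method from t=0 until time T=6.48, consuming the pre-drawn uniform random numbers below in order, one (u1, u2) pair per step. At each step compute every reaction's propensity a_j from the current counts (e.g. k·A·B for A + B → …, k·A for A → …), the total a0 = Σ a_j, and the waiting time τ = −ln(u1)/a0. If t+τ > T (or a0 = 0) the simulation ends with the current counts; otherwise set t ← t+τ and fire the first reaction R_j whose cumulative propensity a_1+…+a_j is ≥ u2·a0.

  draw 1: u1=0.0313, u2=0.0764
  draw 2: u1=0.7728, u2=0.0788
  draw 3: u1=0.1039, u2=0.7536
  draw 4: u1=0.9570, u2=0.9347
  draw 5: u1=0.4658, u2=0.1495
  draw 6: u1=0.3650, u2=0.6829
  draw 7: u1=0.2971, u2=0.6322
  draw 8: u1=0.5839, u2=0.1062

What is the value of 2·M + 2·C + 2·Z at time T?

Value at T = 32

Check how each reaction changes W = 2·M + 2·C + 2·Z (weight of products minus weight of reactants):
R1: M + Z -> 2 C: (2·2) − (2·1 + 2·1) = 4 − 4 = 0
R2: M + C -> 2 Z: (2·2) − (2·1 + 2·1) = 4 − 4 = 0
R3: M -> C: (2·1) − (2·1) = 2 − 2 = 0
R4: Z -> C: (2·1) − (2·1) = 2 − 2 = 0
R5: M + C -> 2 Z: (2·2) − (2·1 + 2·1) = 4 − 4 = 0
Every reaction leaves W unchanged, so W is conserved and no simulation is needed: W(T) = W(0) = 2·2 + 2·6 + 2·8 = 32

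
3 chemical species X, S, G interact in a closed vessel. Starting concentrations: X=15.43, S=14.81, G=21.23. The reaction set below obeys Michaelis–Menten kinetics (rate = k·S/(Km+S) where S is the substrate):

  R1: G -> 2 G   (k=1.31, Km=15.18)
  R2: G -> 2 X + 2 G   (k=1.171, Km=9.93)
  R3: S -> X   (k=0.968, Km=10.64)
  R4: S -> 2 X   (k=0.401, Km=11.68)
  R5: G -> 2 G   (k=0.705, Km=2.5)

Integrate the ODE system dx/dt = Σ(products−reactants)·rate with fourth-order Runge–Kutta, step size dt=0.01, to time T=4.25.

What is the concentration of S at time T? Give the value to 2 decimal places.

S at T = 11.63

RK4 with dt=0.01: 425 steps to T=4.25. Trajectory (selected grid times):
t=0.00: X=15.43 S=14.81 G=21.23
t=0.47: X=16.66 S=14.44 G=22.27
t=0.94: X=17.89 S=14.08 G=23.32
t=1.42: X=19.16 S=13.71 G=24.41
t=1.89: X=20.40 S=13.35 G=25.48
t=2.36: X=21.65 S=13.00 G=26.57
t=2.83: X=22.90 S=12.66 G=27.67
t=3.31: X=24.18 S=12.30 G=28.81
t=3.78: X=25.44 S=11.97 G=29.93
t=4.25: X=26.70 S=11.63 G=31.07
Read off S at T=4.25: 11.63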